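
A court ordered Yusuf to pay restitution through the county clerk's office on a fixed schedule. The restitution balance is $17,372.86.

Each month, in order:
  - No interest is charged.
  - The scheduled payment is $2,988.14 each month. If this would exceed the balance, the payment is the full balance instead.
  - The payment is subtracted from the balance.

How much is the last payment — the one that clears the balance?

Month 1: opening $17,372.86; payment $2,988.14; balance $14,384.72
Month 2: opening $14,384.72; payment $2,988.14; balance $11,396.58
Month 3: opening $11,396.58; payment $2,988.14; balance $8,408.44
Month 4: opening $8,408.44; payment $2,988.14; balance $5,420.30
Month 5: opening $5,420.30; payment $2,988.14; balance $2,432.16
Month 6: opening $2,432.16; payment $2,432.16; balance $0.00

$2,432.16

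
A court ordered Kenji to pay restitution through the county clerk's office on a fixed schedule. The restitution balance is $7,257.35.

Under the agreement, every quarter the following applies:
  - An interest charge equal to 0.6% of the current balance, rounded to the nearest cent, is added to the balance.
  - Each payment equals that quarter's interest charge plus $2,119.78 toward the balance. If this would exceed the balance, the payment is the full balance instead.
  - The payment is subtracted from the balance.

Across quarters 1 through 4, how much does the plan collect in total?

Quarter 1: $7,257.35 +$43.54 interest = $7,300.89; pay $2,163.32 → $5,137.57
Quarter 2: $5,137.57 +$30.83 interest = $5,168.40; pay $2,150.61 → $3,017.79
Quarter 3: $3,017.79 +$18.11 interest = $3,035.90; pay $2,137.89 → $898.01
Quarter 4: $898.01 +$5.39 interest = $903.40; pay $903.40 → $0.00
Total paid: $7,355.22

$7,355.22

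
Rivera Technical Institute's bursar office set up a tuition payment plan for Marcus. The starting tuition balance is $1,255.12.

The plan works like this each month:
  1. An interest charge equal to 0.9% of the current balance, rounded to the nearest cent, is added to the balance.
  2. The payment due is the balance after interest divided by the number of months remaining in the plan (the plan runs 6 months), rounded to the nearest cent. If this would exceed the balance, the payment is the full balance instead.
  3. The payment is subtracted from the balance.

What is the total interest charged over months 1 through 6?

$40.14

# | Opening | Interest | Payment | End bal
1 | $1,255.12 | $11.30 | $211.07 | $1,055.35
2 | $1,055.35 | $9.50 | $212.97 | $851.88
3 | $851.88 | $7.67 | $214.89 | $644.66
4 | $644.66 | $5.80 | $216.82 | $433.64
5 | $433.64 | $3.90 | $218.77 | $218.77
6 | $218.77 | $1.97 | $220.74 | $0.00
Total interest: $11.30 + $9.50 + $7.67 + $5.80 + $3.90 + $1.97 = $40.14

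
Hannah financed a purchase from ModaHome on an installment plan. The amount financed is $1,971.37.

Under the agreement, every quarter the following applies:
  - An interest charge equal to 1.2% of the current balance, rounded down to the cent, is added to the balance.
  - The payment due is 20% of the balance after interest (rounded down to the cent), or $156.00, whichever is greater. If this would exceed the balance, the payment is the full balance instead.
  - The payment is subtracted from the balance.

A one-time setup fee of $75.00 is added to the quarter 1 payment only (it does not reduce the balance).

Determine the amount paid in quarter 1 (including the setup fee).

Quarter 1: $1,971.37 +$23.65 interest = $1,995.02; pay $399.00 (+ $75.00 fee) → $1,596.02

$474.00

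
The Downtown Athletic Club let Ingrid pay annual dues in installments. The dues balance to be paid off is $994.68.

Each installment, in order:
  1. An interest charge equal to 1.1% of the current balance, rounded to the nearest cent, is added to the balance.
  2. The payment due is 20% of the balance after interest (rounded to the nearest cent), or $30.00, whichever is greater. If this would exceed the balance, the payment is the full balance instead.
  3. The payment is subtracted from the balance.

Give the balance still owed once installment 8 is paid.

Installment 1: $994.68 +$10.94 interest = $1,005.62; pay $201.12 → $804.50
Installment 2: $804.50 +$8.85 interest = $813.35; pay $162.67 → $650.68
Installment 3: $650.68 +$7.16 interest = $657.84; pay $131.57 → $526.27
Installment 4: $526.27 +$5.79 interest = $532.06; pay $106.41 → $425.65
Installment 5: $425.65 +$4.68 interest = $430.33; pay $86.07 → $344.26
Installment 6: $344.26 +$3.79 interest = $348.05; pay $69.61 → $278.44
Installment 7: $278.44 +$3.06 interest = $281.50; pay $56.30 → $225.20
Installment 8: $225.20 +$2.48 interest = $227.68; pay $45.54 → $182.14

$182.14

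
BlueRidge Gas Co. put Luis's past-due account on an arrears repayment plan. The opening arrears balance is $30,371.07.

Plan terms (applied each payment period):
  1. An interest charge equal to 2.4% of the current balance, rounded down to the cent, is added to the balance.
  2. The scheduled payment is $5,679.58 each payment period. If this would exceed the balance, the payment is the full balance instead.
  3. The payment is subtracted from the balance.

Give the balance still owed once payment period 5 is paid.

$4,400.65

Payment period 1: opening $30,371.07; interest $728.90 → $31,099.97; payment $5,679.58; balance $25,420.39
Payment period 2: opening $25,420.39; interest $610.08 → $26,030.47; payment $5,679.58; balance $20,350.89
Payment period 3: opening $20,350.89; interest $488.42 → $20,839.31; payment $5,679.58; balance $15,159.73
Payment period 4: opening $15,159.73; interest $363.83 → $15,523.56; payment $5,679.58; balance $9,843.98
Payment period 5: opening $9,843.98; interest $236.25 → $10,080.23; payment $5,679.58; balance $4,400.65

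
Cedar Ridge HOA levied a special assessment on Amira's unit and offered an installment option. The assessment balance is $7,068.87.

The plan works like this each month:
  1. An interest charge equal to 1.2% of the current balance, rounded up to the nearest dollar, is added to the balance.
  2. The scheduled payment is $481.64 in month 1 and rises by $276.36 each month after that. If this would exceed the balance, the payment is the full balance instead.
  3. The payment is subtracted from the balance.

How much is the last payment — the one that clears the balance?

$410.63

Month 1: opening $7,068.87; interest $85.00 → $7,153.87; payment $481.64; balance $6,672.23
Month 2: opening $6,672.23; interest $81.00 → $6,753.23; payment $758.00; balance $5,995.23
Month 3: opening $5,995.23; interest $72.00 → $6,067.23; payment $1,034.36; balance $5,032.87
Month 4: opening $5,032.87; interest $61.00 → $5,093.87; payment $1,310.72; balance $3,783.15
Month 5: opening $3,783.15; interest $46.00 → $3,829.15; payment $1,587.08; balance $2,242.07
Month 6: opening $2,242.07; interest $27.00 → $2,269.07; payment $1,863.44; balance $405.63
Month 7: opening $405.63; interest $5.00 → $410.63; payment $410.63; balance $0.00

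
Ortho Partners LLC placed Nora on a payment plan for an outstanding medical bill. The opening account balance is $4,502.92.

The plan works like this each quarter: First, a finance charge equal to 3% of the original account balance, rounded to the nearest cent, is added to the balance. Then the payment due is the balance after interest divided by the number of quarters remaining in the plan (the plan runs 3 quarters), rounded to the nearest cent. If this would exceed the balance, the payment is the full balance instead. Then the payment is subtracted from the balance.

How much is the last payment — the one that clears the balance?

Quarter 1: $4,502.92 +$135.09 interest = $4,638.01; pay $1,546.00 → $3,092.01
Quarter 2: $3,092.01 +$135.09 interest = $3,227.10; pay $1,613.55 → $1,613.55
Quarter 3: $1,613.55 +$135.09 interest = $1,748.64; pay $1,748.64 → $0.00

$1,748.64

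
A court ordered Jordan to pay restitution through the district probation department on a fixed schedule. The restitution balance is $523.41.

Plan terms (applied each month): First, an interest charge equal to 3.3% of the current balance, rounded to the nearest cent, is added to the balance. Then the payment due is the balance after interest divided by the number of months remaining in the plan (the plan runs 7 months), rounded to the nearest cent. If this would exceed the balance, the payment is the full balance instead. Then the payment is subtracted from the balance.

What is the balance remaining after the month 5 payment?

$175.91

Month 1: $523.41 +$17.27 interest = $540.68; pay $77.24 → $463.44
Month 2: $463.44 +$15.29 interest = $478.73; pay $79.79 → $398.94
Month 3: $398.94 +$13.17 interest = $412.11; pay $82.42 → $329.69
Month 4: $329.69 +$10.88 interest = $340.57; pay $85.14 → $255.43
Month 5: $255.43 +$8.43 interest = $263.86; pay $87.95 → $175.91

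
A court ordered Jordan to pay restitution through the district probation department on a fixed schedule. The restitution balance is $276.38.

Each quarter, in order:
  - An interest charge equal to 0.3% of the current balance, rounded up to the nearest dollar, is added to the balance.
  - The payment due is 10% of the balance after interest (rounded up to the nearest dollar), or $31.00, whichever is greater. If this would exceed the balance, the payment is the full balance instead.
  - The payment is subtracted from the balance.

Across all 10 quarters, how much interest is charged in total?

$10.00

Quarter 1: $276.38 +$1.00 interest = $277.38; pay $31.00 → $246.38
Quarter 2: $246.38 +$1.00 interest = $247.38; pay $31.00 → $216.38
Quarter 3: $216.38 +$1.00 interest = $217.38; pay $31.00 → $186.38
Quarter 4: $186.38 +$1.00 interest = $187.38; pay $31.00 → $156.38
Quarter 5: $156.38 +$1.00 interest = $157.38; pay $31.00 → $126.38
Quarter 6: $126.38 +$1.00 interest = $127.38; pay $31.00 → $96.38
Quarter 7: $96.38 +$1.00 interest = $97.38; pay $31.00 → $66.38
Quarter 8: $66.38 +$1.00 interest = $67.38; pay $31.00 → $36.38
Quarter 9: $36.38 +$1.00 interest = $37.38; pay $31.00 → $6.38
Quarter 10: $6.38 +$1.00 interest = $7.38; pay $7.38 → $0.00
Total interest: $1.00 + $1.00 + $1.00 + $1.00 + $1.00 + $1.00 + $1.00 + $1.00 + $1.00 + $1.00 = $10.00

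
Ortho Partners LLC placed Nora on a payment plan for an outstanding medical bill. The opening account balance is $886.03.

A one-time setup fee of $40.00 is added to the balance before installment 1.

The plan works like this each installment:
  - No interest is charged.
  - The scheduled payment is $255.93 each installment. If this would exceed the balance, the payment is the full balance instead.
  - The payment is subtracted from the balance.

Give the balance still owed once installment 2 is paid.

$414.17

Installment 1: $926.03 − $255.93 → $670.10
Installment 2: $670.10 − $255.93 → $414.17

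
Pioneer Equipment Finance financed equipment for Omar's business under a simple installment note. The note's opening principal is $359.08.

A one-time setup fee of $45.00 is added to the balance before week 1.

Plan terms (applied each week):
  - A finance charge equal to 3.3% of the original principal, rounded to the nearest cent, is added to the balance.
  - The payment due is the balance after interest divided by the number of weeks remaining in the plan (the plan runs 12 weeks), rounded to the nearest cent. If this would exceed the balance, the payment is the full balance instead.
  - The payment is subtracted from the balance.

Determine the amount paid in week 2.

Week 1: $404.08 +$11.85 interest = $415.93; pay $34.66 → $381.27
Week 2: $381.27 +$11.85 interest = $393.12; pay $35.74 → $357.38

$35.74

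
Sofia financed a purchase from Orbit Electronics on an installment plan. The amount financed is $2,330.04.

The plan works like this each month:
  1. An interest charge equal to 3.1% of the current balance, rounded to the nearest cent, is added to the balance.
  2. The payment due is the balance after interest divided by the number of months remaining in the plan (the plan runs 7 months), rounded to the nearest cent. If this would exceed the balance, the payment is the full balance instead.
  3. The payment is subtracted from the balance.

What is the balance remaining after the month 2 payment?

Month 1: opening $2,330.04; interest $72.23 → $2,402.27; payment $343.18; balance $2,059.09
Month 2: opening $2,059.09; interest $63.83 → $2,122.92; payment $353.82; balance $1,769.10

$1,769.10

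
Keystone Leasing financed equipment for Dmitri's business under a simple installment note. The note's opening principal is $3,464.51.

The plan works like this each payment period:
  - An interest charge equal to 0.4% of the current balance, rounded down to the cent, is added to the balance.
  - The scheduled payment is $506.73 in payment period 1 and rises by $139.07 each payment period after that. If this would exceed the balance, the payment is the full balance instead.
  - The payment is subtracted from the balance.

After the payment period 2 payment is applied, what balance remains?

$2,337.71

Payment period 1: opening $3,464.51; interest $13.85 → $3,478.36; payment $506.73; balance $2,971.63
Payment period 2: opening $2,971.63; interest $11.88 → $2,983.51; payment $645.80; balance $2,337.71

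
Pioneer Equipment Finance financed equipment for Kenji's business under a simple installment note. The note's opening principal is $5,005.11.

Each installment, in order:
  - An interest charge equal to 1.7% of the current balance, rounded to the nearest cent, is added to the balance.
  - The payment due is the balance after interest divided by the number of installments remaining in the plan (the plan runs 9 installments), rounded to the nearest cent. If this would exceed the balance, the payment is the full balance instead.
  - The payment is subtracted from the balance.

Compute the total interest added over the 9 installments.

Installment 1: opening $5,005.11; interest $85.09 → $5,090.20; payment $565.58; balance $4,524.62
Installment 2: opening $4,524.62; interest $76.92 → $4,601.54; payment $575.19; balance $4,026.35
Installment 3: opening $4,026.35; interest $68.45 → $4,094.80; payment $584.97; balance $3,509.83
Installment 4: opening $3,509.83; interest $59.67 → $3,569.50; payment $594.92; balance $2,974.58
Installment 5: opening $2,974.58; interest $50.57 → $3,025.15; payment $605.03; balance $2,420.12
Installment 6: opening $2,420.12; interest $41.14 → $2,461.26; payment $615.32; balance $1,845.94
Installment 7: opening $1,845.94; interest $31.38 → $1,877.32; payment $625.77; balance $1,251.55
Installment 8: opening $1,251.55; interest $21.28 → $1,272.83; payment $636.42; balance $636.41
Installment 9: opening $636.41; interest $10.82 → $647.23; payment $647.23; balance $0.00
Total interest: $85.09 + $76.92 + $68.45 + $59.67 + $50.57 + $41.14 + $31.38 + $21.28 + $10.82 = $445.32

$445.32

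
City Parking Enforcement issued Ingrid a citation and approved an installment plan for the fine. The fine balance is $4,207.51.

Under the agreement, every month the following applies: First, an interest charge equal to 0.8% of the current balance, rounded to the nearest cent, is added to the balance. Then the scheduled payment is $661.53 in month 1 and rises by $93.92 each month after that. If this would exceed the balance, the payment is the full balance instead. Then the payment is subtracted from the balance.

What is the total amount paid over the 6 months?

$4,318.20

Month 1: $4,207.51 +$33.66 interest = $4,241.17; pay $661.53 → $3,579.64
Month 2: $3,579.64 +$28.64 interest = $3,608.28; pay $755.45 → $2,852.83
Month 3: $2,852.83 +$22.82 interest = $2,875.65; pay $849.37 → $2,026.28
Month 4: $2,026.28 +$16.21 interest = $2,042.49; pay $943.29 → $1,099.20
Month 5: $1,099.20 +$8.79 interest = $1,107.99; pay $1,037.21 → $70.78
Month 6: $70.78 +$0.57 interest = $71.35; pay $71.35 → $0.00
Total paid: $4,318.20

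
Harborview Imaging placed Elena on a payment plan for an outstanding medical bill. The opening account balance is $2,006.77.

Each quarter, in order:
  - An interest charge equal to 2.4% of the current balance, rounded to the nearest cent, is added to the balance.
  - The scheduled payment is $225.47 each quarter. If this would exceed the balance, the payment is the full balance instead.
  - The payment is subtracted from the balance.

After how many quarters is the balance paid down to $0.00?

# | Opening | Interest | Payment | End bal
1 | $2,006.77 | $48.16 | $225.47 | $1,829.46
2 | $1,829.46 | $43.91 | $225.47 | $1,647.90
3 | $1,647.90 | $39.55 | $225.47 | $1,461.98
4 | $1,461.98 | $35.09 | $225.47 | $1,271.60
5 | $1,271.60 | $30.52 | $225.47 | $1,076.65
6 | $1,076.65 | $25.84 | $225.47 | $877.02
7 | $877.02 | $21.05 | $225.47 | $672.60
8 | $672.60 | $16.14 | $225.47 | $463.27
9 | $463.27 | $11.12 | $225.47 | $248.92
10 | $248.92 | $5.97 | $225.47 | $29.42
11 | $29.42 | $0.71 | $30.13 | $0.00
Balance reaches $0.00 in quarter 11.

11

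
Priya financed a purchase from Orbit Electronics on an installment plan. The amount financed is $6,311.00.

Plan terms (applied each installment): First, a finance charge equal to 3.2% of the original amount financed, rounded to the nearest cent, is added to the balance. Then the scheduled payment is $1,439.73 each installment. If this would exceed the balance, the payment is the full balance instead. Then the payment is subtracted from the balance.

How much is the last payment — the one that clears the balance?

Installment 1: $6,311.00 +$201.95 interest = $6,512.95; pay $1,439.73 → $5,073.22
Installment 2: $5,073.22 +$201.95 interest = $5,275.17; pay $1,439.73 → $3,835.44
Installment 3: $3,835.44 +$201.95 interest = $4,037.39; pay $1,439.73 → $2,597.66
Installment 4: $2,597.66 +$201.95 interest = $2,799.61; pay $1,439.73 → $1,359.88
Installment 5: $1,359.88 +$201.95 interest = $1,561.83; pay $1,439.73 → $122.10
Installment 6: $122.10 +$201.95 interest = $324.05; pay $324.05 → $0.00

$324.05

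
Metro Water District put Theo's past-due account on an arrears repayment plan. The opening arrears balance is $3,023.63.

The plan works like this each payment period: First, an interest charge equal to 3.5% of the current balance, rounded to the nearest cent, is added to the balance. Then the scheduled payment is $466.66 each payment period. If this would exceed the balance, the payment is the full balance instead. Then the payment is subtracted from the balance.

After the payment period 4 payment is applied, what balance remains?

$1,502.75

# | Opening | Interest | Payment | End bal
1 | $3,023.63 | $105.83 | $466.66 | $2,662.80
2 | $2,662.80 | $93.20 | $466.66 | $2,289.34
3 | $2,289.34 | $80.13 | $466.66 | $1,902.81
4 | $1,902.81 | $66.60 | $466.66 | $1,502.75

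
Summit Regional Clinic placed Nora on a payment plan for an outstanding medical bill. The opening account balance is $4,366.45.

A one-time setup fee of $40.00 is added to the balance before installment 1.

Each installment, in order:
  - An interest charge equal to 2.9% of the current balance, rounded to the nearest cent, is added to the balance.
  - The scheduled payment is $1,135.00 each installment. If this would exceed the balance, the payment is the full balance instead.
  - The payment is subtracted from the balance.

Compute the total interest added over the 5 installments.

$338.25

Installment 1: opening $4,406.45; interest $127.79 → $4,534.24; payment $1,135.00; balance $3,399.24
Installment 2: opening $3,399.24; interest $98.58 → $3,497.82; payment $1,135.00; balance $2,362.82
Installment 3: opening $2,362.82; interest $68.52 → $2,431.34; payment $1,135.00; balance $1,296.34
Installment 4: opening $1,296.34; interest $37.59 → $1,333.93; payment $1,135.00; balance $198.93
Installment 5: opening $198.93; interest $5.77 → $204.70; payment $204.70; balance $0.00
Total interest: $127.79 + $98.58 + $68.52 + $37.59 + $5.77 = $338.25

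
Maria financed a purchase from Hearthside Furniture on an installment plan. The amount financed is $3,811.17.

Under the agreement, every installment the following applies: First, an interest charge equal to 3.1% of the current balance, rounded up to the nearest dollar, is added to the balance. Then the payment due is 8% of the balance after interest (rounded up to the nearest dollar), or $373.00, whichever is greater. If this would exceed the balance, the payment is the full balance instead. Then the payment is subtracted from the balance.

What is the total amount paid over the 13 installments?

Installment 1: $3,811.17 +$119.00 interest = $3,930.17; pay $373.00 → $3,557.17
Installment 2: $3,557.17 +$111.00 interest = $3,668.17; pay $373.00 → $3,295.17
Installment 3: $3,295.17 +$103.00 interest = $3,398.17; pay $373.00 → $3,025.17
Installment 4: $3,025.17 +$94.00 interest = $3,119.17; pay $373.00 → $2,746.17
Installment 5: $2,746.17 +$86.00 interest = $2,832.17; pay $373.00 → $2,459.17
Installment 6: $2,459.17 +$77.00 interest = $2,536.17; pay $373.00 → $2,163.17
Installment 7: $2,163.17 +$68.00 interest = $2,231.17; pay $373.00 → $1,858.17
Installment 8: $1,858.17 +$58.00 interest = $1,916.17; pay $373.00 → $1,543.17
Installment 9: $1,543.17 +$48.00 interest = $1,591.17; pay $373.00 → $1,218.17
Installment 10: $1,218.17 +$38.00 interest = $1,256.17; pay $373.00 → $883.17
Installment 11: $883.17 +$28.00 interest = $911.17; pay $373.00 → $538.17
Installment 12: $538.17 +$17.00 interest = $555.17; pay $373.00 → $182.17
Installment 13: $182.17 +$6.00 interest = $188.17; pay $188.17 → $0.00
Total paid: $4,664.17

$4,664.17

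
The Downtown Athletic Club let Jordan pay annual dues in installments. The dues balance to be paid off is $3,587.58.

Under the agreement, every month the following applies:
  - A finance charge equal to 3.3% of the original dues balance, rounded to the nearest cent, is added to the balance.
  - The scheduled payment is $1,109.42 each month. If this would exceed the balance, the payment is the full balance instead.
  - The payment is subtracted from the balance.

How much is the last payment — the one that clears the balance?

$732.88

Month 1: $3,587.58 +$118.39 interest = $3,705.97; pay $1,109.42 → $2,596.55
Month 2: $2,596.55 +$118.39 interest = $2,714.94; pay $1,109.42 → $1,605.52
Month 3: $1,605.52 +$118.39 interest = $1,723.91; pay $1,109.42 → $614.49
Month 4: $614.49 +$118.39 interest = $732.88; pay $732.88 → $0.00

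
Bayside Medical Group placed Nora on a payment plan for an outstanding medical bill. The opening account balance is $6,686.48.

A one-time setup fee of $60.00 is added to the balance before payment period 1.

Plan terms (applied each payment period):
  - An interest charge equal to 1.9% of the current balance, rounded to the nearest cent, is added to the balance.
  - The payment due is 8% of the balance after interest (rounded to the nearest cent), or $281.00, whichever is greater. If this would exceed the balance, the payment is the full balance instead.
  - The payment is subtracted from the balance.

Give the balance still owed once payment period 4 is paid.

# | Opening | Interest | Payment | End bal
1 | $6,746.48 | $128.18 | $549.97 | $6,324.69
2 | $6,324.69 | $120.17 | $515.59 | $5,929.27
3 | $5,929.27 | $112.66 | $483.35 | $5,558.58
4 | $5,558.58 | $105.61 | $453.14 | $5,211.05

$5,211.05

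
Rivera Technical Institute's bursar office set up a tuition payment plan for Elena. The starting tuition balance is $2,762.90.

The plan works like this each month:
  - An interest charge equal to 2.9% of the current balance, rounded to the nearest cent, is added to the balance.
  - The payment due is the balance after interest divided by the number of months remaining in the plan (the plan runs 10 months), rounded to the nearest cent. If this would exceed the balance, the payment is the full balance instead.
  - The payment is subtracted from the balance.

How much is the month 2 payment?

# | Opening | Interest | Payment | End bal
1 | $2,762.90 | $80.12 | $284.30 | $2,558.72
2 | $2,558.72 | $74.20 | $292.55 | $2,340.37

$292.55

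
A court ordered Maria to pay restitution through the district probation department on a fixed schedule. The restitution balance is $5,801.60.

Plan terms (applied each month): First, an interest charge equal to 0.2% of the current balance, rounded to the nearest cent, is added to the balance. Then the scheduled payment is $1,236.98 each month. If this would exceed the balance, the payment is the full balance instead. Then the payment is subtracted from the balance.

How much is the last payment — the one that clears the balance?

Month 1: opening $5,801.60; interest $11.60 → $5,813.20; payment $1,236.98; balance $4,576.22
Month 2: opening $4,576.22; interest $9.15 → $4,585.37; payment $1,236.98; balance $3,348.39
Month 3: opening $3,348.39; interest $6.70 → $3,355.09; payment $1,236.98; balance $2,118.11
Month 4: opening $2,118.11; interest $4.24 → $2,122.35; payment $1,236.98; balance $885.37
Month 5: opening $885.37; interest $1.77 → $887.14; payment $887.14; balance $0.00

$887.14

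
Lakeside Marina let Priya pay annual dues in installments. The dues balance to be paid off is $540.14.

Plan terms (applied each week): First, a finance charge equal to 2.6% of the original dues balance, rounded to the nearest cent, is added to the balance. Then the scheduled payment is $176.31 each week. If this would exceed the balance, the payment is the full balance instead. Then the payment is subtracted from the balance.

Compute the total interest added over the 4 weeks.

Week 1: opening $540.14; interest $14.04 → $554.18; payment $176.31; balance $377.87
Week 2: opening $377.87; interest $14.04 → $391.91; payment $176.31; balance $215.60
Week 3: opening $215.60; interest $14.04 → $229.64; payment $176.31; balance $53.33
Week 4: opening $53.33; interest $14.04 → $67.37; payment $67.37; balance $0.00
Total interest: $14.04 + $14.04 + $14.04 + $14.04 = $56.16

$56.16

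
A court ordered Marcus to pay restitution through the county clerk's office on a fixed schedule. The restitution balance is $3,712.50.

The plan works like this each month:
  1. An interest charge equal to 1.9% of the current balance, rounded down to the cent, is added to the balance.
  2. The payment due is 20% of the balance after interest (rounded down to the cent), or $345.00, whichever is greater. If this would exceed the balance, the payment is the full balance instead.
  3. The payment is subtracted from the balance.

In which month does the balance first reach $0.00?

10

# | Opening | Interest | Payment | End bal
1 | $3,712.50 | $70.53 | $756.60 | $3,026.43
2 | $3,026.43 | $57.50 | $616.78 | $2,467.15
3 | $2,467.15 | $46.87 | $502.80 | $2,011.22
4 | $2,011.22 | $38.21 | $409.88 | $1,639.55
5 | $1,639.55 | $31.15 | $345.00 | $1,325.70
6 | $1,325.70 | $25.18 | $345.00 | $1,005.88
7 | $1,005.88 | $19.11 | $345.00 | $679.99
8 | $679.99 | $12.91 | $345.00 | $347.90
9 | $347.90 | $6.61 | $345.00 | $9.51
10 | $9.51 | $0.18 | $9.69 | $0.00
Balance reaches $0.00 in month 10.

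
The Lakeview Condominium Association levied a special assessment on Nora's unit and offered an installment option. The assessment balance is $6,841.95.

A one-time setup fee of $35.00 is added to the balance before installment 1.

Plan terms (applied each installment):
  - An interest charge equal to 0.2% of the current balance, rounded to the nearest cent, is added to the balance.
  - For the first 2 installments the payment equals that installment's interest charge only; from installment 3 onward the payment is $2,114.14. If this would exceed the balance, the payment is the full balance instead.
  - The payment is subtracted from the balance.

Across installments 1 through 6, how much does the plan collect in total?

# | Opening | Interest | Payment | End bal
1 | $6,876.95 | $13.75 | $13.75 | $6,876.95
2 | $6,876.95 | $13.75 | $13.75 | $6,876.95
3 | $6,876.95 | $13.75 | $2,114.14 | $4,776.56
4 | $4,776.56 | $9.55 | $2,114.14 | $2,671.97
5 | $2,671.97 | $5.34 | $2,114.14 | $563.17
6 | $563.17 | $1.13 | $564.30 | $0.00
Total paid: $6,934.22

$6,934.22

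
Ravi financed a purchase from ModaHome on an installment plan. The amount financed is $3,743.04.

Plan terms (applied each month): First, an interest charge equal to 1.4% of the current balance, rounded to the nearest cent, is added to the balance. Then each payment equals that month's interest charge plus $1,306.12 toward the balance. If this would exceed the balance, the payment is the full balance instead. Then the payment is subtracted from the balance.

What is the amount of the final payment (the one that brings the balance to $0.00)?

$1,146.63

Month 1: $3,743.04 +$52.40 interest = $3,795.44; pay $1,358.52 → $2,436.92
Month 2: $2,436.92 +$34.12 interest = $2,471.04; pay $1,340.24 → $1,130.80
Month 3: $1,130.80 +$15.83 interest = $1,146.63; pay $1,146.63 → $0.00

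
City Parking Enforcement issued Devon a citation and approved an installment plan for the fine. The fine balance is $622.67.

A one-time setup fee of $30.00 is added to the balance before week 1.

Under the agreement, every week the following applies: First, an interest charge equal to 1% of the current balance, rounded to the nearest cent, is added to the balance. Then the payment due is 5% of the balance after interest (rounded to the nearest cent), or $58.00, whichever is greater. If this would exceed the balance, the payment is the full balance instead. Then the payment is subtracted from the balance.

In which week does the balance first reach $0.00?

12

Week 1: opening $652.67; interest $6.53 → $659.20; payment $58.00; balance $601.20
Week 2: opening $601.20; interest $6.01 → $607.21; payment $58.00; balance $549.21
Week 3: opening $549.21; interest $5.49 → $554.70; payment $58.00; balance $496.70
Week 4: opening $496.70; interest $4.97 → $501.67; payment $58.00; balance $443.67
Week 5: opening $443.67; interest $4.44 → $448.11; payment $58.00; balance $390.11
Week 6: opening $390.11; interest $3.90 → $394.01; payment $58.00; balance $336.01
Week 7: opening $336.01; interest $3.36 → $339.37; payment $58.00; balance $281.37
Week 8: opening $281.37; interest $2.81 → $284.18; payment $58.00; balance $226.18
Week 9: opening $226.18; interest $2.26 → $228.44; payment $58.00; balance $170.44
Week 10: opening $170.44; interest $1.70 → $172.14; payment $58.00; balance $114.14
Week 11: opening $114.14; interest $1.14 → $115.28; payment $58.00; balance $57.28
Week 12: opening $57.28; interest $0.57 → $57.85; payment $57.85; balance $0.00
Balance reaches $0.00 in week 12.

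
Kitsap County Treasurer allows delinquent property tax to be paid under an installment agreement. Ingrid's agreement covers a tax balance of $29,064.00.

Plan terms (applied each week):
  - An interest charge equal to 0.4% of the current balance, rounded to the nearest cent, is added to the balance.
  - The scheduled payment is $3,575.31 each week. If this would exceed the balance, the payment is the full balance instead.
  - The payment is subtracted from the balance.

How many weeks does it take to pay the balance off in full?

9

Week 1: $29,064.00 +$116.26 interest = $29,180.26; pay $3,575.31 → $25,604.95
Week 2: $25,604.95 +$102.42 interest = $25,707.37; pay $3,575.31 → $22,132.06
Week 3: $22,132.06 +$88.53 interest = $22,220.59; pay $3,575.31 → $18,645.28
Week 4: $18,645.28 +$74.58 interest = $18,719.86; pay $3,575.31 → $15,144.55
Week 5: $15,144.55 +$60.58 interest = $15,205.13; pay $3,575.31 → $11,629.82
Week 6: $11,629.82 +$46.52 interest = $11,676.34; pay $3,575.31 → $8,101.03
Week 7: $8,101.03 +$32.40 interest = $8,133.43; pay $3,575.31 → $4,558.12
Week 8: $4,558.12 +$18.23 interest = $4,576.35; pay $3,575.31 → $1,001.04
Week 9: $1,001.04 +$4.00 interest = $1,005.04; pay $1,005.04 → $0.00
Balance reaches $0.00 in week 9.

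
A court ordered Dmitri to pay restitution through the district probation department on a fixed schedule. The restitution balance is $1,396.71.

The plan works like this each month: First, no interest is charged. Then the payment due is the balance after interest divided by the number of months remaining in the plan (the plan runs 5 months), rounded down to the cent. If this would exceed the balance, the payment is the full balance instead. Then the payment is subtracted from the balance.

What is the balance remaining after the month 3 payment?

$558.69

# | Opening | Payment | End bal
1 | $1,396.71 | $279.34 | $1,117.37
2 | $1,117.37 | $279.34 | $838.03
3 | $838.03 | $279.34 | $558.69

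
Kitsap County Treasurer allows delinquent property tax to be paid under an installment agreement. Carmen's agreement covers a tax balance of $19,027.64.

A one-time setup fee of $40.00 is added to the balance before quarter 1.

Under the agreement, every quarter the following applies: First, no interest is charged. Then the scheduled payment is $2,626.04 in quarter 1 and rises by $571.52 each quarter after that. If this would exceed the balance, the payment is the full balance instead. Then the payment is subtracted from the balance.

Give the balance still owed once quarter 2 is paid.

# | Opening | Payment | End bal
1 | $19,067.64 | $2,626.04 | $16,441.60
2 | $16,441.60 | $3,197.56 | $13,244.04

$13,244.04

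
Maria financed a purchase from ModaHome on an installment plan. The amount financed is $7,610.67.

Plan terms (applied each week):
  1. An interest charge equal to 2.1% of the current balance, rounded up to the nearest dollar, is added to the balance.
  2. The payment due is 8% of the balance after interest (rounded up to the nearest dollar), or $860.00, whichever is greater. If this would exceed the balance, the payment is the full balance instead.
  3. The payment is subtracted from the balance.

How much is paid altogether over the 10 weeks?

$8,514.67

Week 1: $7,610.67 +$160.00 interest = $7,770.67; pay $860.00 → $6,910.67
Week 2: $6,910.67 +$146.00 interest = $7,056.67; pay $860.00 → $6,196.67
Week 3: $6,196.67 +$131.00 interest = $6,327.67; pay $860.00 → $5,467.67
Week 4: $5,467.67 +$115.00 interest = $5,582.67; pay $860.00 → $4,722.67
Week 5: $4,722.67 +$100.00 interest = $4,822.67; pay $860.00 → $3,962.67
Week 6: $3,962.67 +$84.00 interest = $4,046.67; pay $860.00 → $3,186.67
Week 7: $3,186.67 +$67.00 interest = $3,253.67; pay $860.00 → $2,393.67
Week 8: $2,393.67 +$51.00 interest = $2,444.67; pay $860.00 → $1,584.67
Week 9: $1,584.67 +$34.00 interest = $1,618.67; pay $860.00 → $758.67
Week 10: $758.67 +$16.00 interest = $774.67; pay $774.67 → $0.00
Total paid: $8,514.67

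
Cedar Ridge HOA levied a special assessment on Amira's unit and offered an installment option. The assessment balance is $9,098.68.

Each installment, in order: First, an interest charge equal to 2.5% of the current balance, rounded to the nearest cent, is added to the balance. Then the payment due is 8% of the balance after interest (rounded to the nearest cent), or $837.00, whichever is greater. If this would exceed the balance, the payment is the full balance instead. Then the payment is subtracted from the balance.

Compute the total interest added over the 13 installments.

$1,652.42

# | Opening | Interest | Payment | End bal
1 | $9,098.68 | $227.47 | $837.00 | $8,489.15
2 | $8,489.15 | $212.23 | $837.00 | $7,864.38
3 | $7,864.38 | $196.61 | $837.00 | $7,223.99
4 | $7,223.99 | $180.60 | $837.00 | $6,567.59
5 | $6,567.59 | $164.19 | $837.00 | $5,894.78
6 | $5,894.78 | $147.37 | $837.00 | $5,205.15
7 | $5,205.15 | $130.13 | $837.00 | $4,498.28
8 | $4,498.28 | $112.46 | $837.00 | $3,773.74
9 | $3,773.74 | $94.34 | $837.00 | $3,031.08
10 | $3,031.08 | $75.78 | $837.00 | $2,269.86
11 | $2,269.86 | $56.75 | $837.00 | $1,489.61
12 | $1,489.61 | $37.24 | $837.00 | $689.85
13 | $689.85 | $17.25 | $707.10 | $0.00
Total interest: $227.47 + $212.23 + $196.61 + $180.60 + $164.19 + $147.37 + $130.13 + $112.46 + $94.34 + $75.78 + $56.75 + $37.24 + $17.25 = $1,652.42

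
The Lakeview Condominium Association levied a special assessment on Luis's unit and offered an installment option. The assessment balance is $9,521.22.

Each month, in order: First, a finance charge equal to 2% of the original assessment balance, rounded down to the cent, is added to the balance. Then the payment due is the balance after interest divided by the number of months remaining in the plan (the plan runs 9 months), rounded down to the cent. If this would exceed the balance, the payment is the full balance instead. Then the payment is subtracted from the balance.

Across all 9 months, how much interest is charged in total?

# | Opening | Interest | Payment | End bal
1 | $9,521.22 | $190.42 | $1,079.07 | $8,632.57
2 | $8,632.57 | $190.42 | $1,102.87 | $7,720.12
3 | $7,720.12 | $190.42 | $1,130.07 | $6,780.47
4 | $6,780.47 | $190.42 | $1,161.81 | $5,809.08
5 | $5,809.08 | $190.42 | $1,199.90 | $4,799.60
6 | $4,799.60 | $190.42 | $1,247.50 | $3,742.52
7 | $3,742.52 | $190.42 | $1,310.98 | $2,621.96
8 | $2,621.96 | $190.42 | $1,406.19 | $1,406.19
9 | $1,406.19 | $190.42 | $1,596.61 | $0.00
Total interest: $190.42 + $190.42 + $190.42 + $190.42 + $190.42 + $190.42 + $190.42 + $190.42 + $190.42 = $1,713.78

$1,713.78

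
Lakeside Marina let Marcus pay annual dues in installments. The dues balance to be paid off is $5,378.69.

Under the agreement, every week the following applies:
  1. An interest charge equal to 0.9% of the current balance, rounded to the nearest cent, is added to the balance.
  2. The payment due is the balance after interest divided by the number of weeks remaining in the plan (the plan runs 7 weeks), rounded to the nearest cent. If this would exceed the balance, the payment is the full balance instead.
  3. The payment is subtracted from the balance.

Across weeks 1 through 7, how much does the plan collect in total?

$5,575.85

Week 1: $5,378.69 +$48.41 interest = $5,427.10; pay $775.30 → $4,651.80
Week 2: $4,651.80 +$41.87 interest = $4,693.67; pay $782.28 → $3,911.39
Week 3: $3,911.39 +$35.20 interest = $3,946.59; pay $789.32 → $3,157.27
Week 4: $3,157.27 +$28.42 interest = $3,185.69; pay $796.42 → $2,389.27
Week 5: $2,389.27 +$21.50 interest = $2,410.77; pay $803.59 → $1,607.18
Week 6: $1,607.18 +$14.46 interest = $1,621.64; pay $810.82 → $810.82
Week 7: $810.82 +$7.30 interest = $818.12; pay $818.12 → $0.00
Total paid: $5,575.85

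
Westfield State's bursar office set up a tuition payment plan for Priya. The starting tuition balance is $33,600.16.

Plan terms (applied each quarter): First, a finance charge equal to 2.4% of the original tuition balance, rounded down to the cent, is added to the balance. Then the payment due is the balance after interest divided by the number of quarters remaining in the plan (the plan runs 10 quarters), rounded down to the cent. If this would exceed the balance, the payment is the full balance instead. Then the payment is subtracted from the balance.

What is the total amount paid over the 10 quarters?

Quarter 1: $33,600.16 +$806.40 interest = $34,406.56; pay $3,440.65 → $30,965.91
Quarter 2: $30,965.91 +$806.40 interest = $31,772.31; pay $3,530.25 → $28,242.06
Quarter 3: $28,242.06 +$806.40 interest = $29,048.46; pay $3,631.05 → $25,417.41
Quarter 4: $25,417.41 +$806.40 interest = $26,223.81; pay $3,746.25 → $22,477.56
Quarter 5: $22,477.56 +$806.40 interest = $23,283.96; pay $3,880.66 → $19,403.30
Quarter 6: $19,403.30 +$806.40 interest = $20,209.70; pay $4,041.94 → $16,167.76
Quarter 7: $16,167.76 +$806.40 interest = $16,974.16; pay $4,243.54 → $12,730.62
Quarter 8: $12,730.62 +$806.40 interest = $13,537.02; pay $4,512.34 → $9,024.68
Quarter 9: $9,024.68 +$806.40 interest = $9,831.08; pay $4,915.54 → $4,915.54
Quarter 10: $4,915.54 +$806.40 interest = $5,721.94; pay $5,721.94 → $0.00
Total paid: $41,664.16

$41,664.16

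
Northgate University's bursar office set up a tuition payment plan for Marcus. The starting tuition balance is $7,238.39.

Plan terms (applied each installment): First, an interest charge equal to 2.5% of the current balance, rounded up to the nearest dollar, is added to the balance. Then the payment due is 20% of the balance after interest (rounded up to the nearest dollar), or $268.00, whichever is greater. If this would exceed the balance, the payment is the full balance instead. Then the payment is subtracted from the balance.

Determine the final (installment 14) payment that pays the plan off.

$234.39

# | Opening | Interest | Payment | End bal
1 | $7,238.39 | $181.00 | $1,484.00 | $5,935.39
2 | $5,935.39 | $149.00 | $1,217.00 | $4,867.39
3 | $4,867.39 | $122.00 | $998.00 | $3,991.39
4 | $3,991.39 | $100.00 | $819.00 | $3,272.39
5 | $3,272.39 | $82.00 | $671.00 | $2,683.39
6 | $2,683.39 | $68.00 | $551.00 | $2,200.39
7 | $2,200.39 | $56.00 | $452.00 | $1,804.39
8 | $1,804.39 | $46.00 | $371.00 | $1,479.39
9 | $1,479.39 | $37.00 | $304.00 | $1,212.39
10 | $1,212.39 | $31.00 | $268.00 | $975.39
11 | $975.39 | $25.00 | $268.00 | $732.39
12 | $732.39 | $19.00 | $268.00 | $483.39
13 | $483.39 | $13.00 | $268.00 | $228.39
14 | $228.39 | $6.00 | $234.39 | $0.00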